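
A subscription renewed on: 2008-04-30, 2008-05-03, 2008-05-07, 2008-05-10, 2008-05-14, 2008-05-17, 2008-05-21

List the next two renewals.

2008-05-24, 2008-05-28

Every event lands on a Wednesday or Saturday (gaps cycle 3, 4, 3, 4, 3, 4).
So the schedule is: every Wednesday and Saturday.
Next Saturday: 2008-05-24.
Next Wednesday: 2008-05-28.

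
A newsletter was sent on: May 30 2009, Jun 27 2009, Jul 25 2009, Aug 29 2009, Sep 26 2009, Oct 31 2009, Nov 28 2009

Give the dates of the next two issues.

Dec 26 2009, Jan 30 2010

All Saturdays; the gaps (28, 28, 35, 28, 35, 28) vary with month length.
This is the last Saturday of each month.
December 2009 ends with Saturday Dec 26 2009.
January 2010 ends with Saturday Jan 30 2010.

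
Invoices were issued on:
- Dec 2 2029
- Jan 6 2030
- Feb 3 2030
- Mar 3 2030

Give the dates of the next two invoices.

Apr 7 2030, May 5 2030

All dates are Sundays, 35, 28, 28 days apart.
Specifically, the 1st Sunday of each month.
April 2030 — 1st Sunday is Apr 7 2030.
1st Sunday of May 2030: May 5 2030.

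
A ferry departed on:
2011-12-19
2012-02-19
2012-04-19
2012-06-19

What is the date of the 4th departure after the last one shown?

Each date is the 19th; the gaps (62, 60, 61) track the month lengths.
The rule is the 19th of every 2 months.
August 2012: 2012-08-19.
Next: October 2012 → 2012-10-19.
Next: December 2012 → 2012-12-19.
Next: February 2013 → 2013-02-19.

2013-02-19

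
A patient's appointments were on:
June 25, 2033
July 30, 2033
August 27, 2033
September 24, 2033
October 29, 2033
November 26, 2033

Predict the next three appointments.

December 31, 2033; January 28, 2034; February 25, 2034

These are Saturdays with 35, 28, 28, 35, 28-day gaps.
Each is the final Saturday of its month — July 30, 2033 is past the 28th, so '4th Saturday' doesn't fit.
December 2033 ends with Saturday December 31, 2033.
Last Saturday of January 2034: January 28, 2034.
Last Saturday of February 2034: February 25, 2034.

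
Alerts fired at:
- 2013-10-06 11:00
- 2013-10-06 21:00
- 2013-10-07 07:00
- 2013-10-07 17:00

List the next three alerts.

Spacing: 10, 10, 10 h — constant 10 h.
2013-10-07 17:00 + 10 h = 2013-10-08 03:00.
2013-10-08 03:00 + 10 h = 2013-10-08 13:00.
2013-10-08 13:00 + 10 h = 2013-10-08 23:00.

2013-10-08 03:00, 2013-10-08 13:00, 2013-10-08 23:00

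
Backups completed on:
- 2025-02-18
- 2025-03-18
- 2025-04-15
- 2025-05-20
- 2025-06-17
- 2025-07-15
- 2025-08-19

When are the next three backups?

All dates are Tuesdays, 28, 28, 35, 28, 28, 35 days apart.
Specifically, the 3rd Tuesday of each month.
3rd Tuesday of September 2025: 2025-09-16.
October 2025 — 3rd Tuesday is 2025-10-21.
3rd Tuesday of November 2025: 2025-11-18.

2025-09-16, 2025-10-21, 2025-11-18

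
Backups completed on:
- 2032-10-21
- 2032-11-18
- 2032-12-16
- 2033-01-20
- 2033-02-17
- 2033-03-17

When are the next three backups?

2033-04-21, 2033-05-19, 2033-06-16

These are Thursdays at 28- or 35-day spacing (28, 28, 35, 28, 28).
The pattern: 3rd Thursday of the month.
April 2033 — 3rd Thursday is 2033-04-21.
3rd Thursday of May 2033: 2033-05-19.
3rd Thursday of June 2033: 2033-06-16.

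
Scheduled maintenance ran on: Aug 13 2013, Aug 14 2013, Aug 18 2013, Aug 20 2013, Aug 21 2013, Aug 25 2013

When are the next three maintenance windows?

Aug 27 2013, Aug 28 2013, Sep 1 2013

Every event lands on a Tuesday or Wednesday or Sunday (gaps cycle 1, 4, 2, 1, 4).
So the schedule is: every Tuesday, Wednesday and Sunday.
The following Tuesday is Aug 27 2013.
The following Wednesday is Aug 28 2013.
The following Sunday is Sep 1 2013.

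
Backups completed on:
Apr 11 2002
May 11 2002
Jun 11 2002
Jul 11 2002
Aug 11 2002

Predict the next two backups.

Gaps: 30, 31, 30, 31 days — not constant. Every event is on the 11th of the month.
Pattern: the 11th of each month.
Next: September 2002 → Sep 11 2002.
Next: October 2002 → Oct 11 2002.

Sep 11 2002, Oct 11 2002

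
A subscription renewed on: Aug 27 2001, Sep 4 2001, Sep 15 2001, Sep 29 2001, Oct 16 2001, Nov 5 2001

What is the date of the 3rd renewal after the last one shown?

Jan 22 2002

Gaps: 8, 11, 14, 17, 20 days — each gap is 3 larger than the previous one.
Next gap: 23 days. Nov 5 2001 + 23 days = Nov 28 2001.
Next gap: 26 days. Nov 28 2001 + 26 days = Dec 24 2001.
Next gap: 29 days. Dec 24 2001 + 29 days = Jan 22 2002.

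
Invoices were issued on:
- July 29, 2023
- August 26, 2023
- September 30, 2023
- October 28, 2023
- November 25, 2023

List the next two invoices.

Every date is a Saturday; gaps 28, 35, 28, 28 days.
Each is the last Saturday of its month (at least one falls on the 29th or later, ruling out '4th Saturday').
Last Saturday of December 2023: December 30, 2023.
January 2024 ends with Saturday January 27, 2024.

December 30, 2023; January 27, 2024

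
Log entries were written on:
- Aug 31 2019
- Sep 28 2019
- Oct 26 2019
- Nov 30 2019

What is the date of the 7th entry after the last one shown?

All Saturdays; the gaps (28, 28, 35) vary with month length.
This is the last Saturday of each month.
December 2019 ends with Saturday Dec 28 2019.
January 2020 ends with Saturday Jan 25 2020.
February 2020 ends with Saturday Feb 29 2020.
March 2020 ends with Saturday Mar 28 2020.
April 2020 ends with Saturday Apr 25 2020.
May 2020 ends with Saturday May 30 2020.
June 2020 ends with Saturday Jun 27 2020.

Jun 27 2020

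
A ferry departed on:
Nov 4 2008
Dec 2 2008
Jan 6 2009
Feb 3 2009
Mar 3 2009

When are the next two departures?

Apr 7 2009, May 5 2009

Gaps: 28, 35, 28, 28 days — a mix of 28 and 35. Every date is a Tuesday.
Each is the 1st Tuesday of its month.
1st Tuesday of April 2009: Apr 7 2009.
May 2009 — 1st Tuesday is May 5 2009.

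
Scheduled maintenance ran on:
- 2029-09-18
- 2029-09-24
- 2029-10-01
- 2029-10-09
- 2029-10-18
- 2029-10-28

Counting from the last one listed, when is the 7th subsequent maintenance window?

The spacing grows by 1 each time: 6, 7, 8, 9, 10 days.
Next gap: 11 days. 2029-10-28 + 11 days = 2029-11-08.
Next gap: 12 days. 2029-11-08 + 12 days = 2029-11-20.
Next gap: 13 days. 2029-11-20 + 13 days = 2029-12-03.
Next gap: 14 days. 2029-12-03 + 14 days = 2029-12-17.
Next gap: 15 days. 2029-12-17 + 15 days = 2030-01-01.
Next gap: 16 days. 2030-01-01 + 16 days = 2030-01-17.
Next gap: 17 days. 2030-01-17 + 17 days = 2030-02-03.

2030-02-03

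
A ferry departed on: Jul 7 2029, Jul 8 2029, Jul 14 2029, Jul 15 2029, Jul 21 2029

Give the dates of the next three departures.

The gap pattern 1, 6, 1, 6 repeats every 2 events.
These are the Saturdays and Sundays of each week.
Next Sunday: Jul 22 2029.
Next Saturday: Jul 28 2029.
Next Sunday: Jul 29 2029.

Jul 22 2029, Jul 28 2029, Jul 29 2029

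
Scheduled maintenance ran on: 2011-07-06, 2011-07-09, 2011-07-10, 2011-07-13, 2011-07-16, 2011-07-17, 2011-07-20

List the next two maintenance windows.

Every event lands on a Wednesday or Saturday or Sunday (gaps cycle 3, 1, 3, 3, 1, 3).
So the schedule is: every Wednesday, Saturday and Sunday.
The following Saturday is 2011-07-23.
The following Sunday is 2011-07-24.

2011-07-23, 2011-07-24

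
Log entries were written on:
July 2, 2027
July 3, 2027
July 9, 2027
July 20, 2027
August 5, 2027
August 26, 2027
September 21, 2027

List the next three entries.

October 22, 2027; November 27, 2027; January 7, 2028

The spacing grows by 5 each time: 1, 6, 11, 16, 21, 26 days.
Next gap: 31 days. September 21, 2027 + 31 days = October 22, 2027.
Next gap: 36 days. October 22, 2027 + 36 days = November 27, 2027.
Next gap: 41 days. November 27, 2027 + 41 days = January 7, 2028.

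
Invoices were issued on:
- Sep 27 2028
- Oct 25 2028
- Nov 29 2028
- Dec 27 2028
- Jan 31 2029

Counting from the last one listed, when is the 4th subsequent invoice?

May 30 2029

Every date is a Wednesday; gaps 28, 35, 28, 35 days.
Each is the last Wednesday of its month (at least one falls on the 29th or later, ruling out '4th Wednesday').
Last Wednesday of February 2029: Feb 28 2029.
Last Wednesday of March 2029: Mar 28 2029.
Last Wednesday of April 2029: Apr 25 2029.
Last Wednesday of May 2029: May 30 2029.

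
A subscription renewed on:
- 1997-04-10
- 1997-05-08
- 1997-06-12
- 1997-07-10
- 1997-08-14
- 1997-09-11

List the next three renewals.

1997-10-09, 1997-11-13, 1997-12-11

All dates are Thursdays, 28, 35, 28, 35, 28 days apart.
Specifically, the 2nd Thursday of each month.
October 1997 — 2nd Thursday is 1997-10-09.
November 1997 — 2nd Thursday is 1997-11-13.
2nd Thursday of December 1997: 1997-12-11.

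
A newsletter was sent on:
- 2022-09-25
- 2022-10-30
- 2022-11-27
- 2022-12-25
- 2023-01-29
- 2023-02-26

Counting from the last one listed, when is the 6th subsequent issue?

Every date is a Sunday; gaps 35, 28, 28, 35, 28 days.
Each is the last Sunday of its month (at least one falls on the 29th or later, ruling out '4th Sunday').
March 2023 ends with Sunday 2023-03-26.
Last Sunday of April 2023: 2023-04-30.
Last Sunday of May 2023: 2023-05-28.
Last Sunday of June 2023: 2023-06-25.
July 2023 ends with Sunday 2023-07-30.
August 2023 ends with Sunday 2023-08-27.

2023-08-27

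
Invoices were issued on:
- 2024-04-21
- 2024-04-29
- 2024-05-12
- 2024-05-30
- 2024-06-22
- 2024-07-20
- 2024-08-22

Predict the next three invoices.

2024-09-29, 2024-11-11, 2024-12-29

Intervals are 8, 13, 18, 23, 28, 33 days — an arithmetic progression with common difference 5.
Next gap: 38 days. 2024-08-22 + 38 days = 2024-09-29.
Next gap: 43 days. 2024-09-29 + 43 days = 2024-11-11.
Next gap: 48 days. 2024-11-11 + 48 days = 2024-12-29.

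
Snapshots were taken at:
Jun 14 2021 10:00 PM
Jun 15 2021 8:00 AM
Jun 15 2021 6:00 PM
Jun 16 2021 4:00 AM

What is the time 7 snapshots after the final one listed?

Spacing: 10, 10, 10 h — constant 10 h.
Jun 16 2021 4:00 AM + 10 h = Jun 16 2021 2:00 PM.
Jun 16 2021 2:00 PM + 10 h = Jun 17 2021 12:00 AM.
Jun 17 2021 12:00 AM + 10 h = Jun 17 2021 10:00 AM.
Jun 17 2021 10:00 AM + 10 h = Jun 17 2021 8:00 PM.
Jun 17 2021 8:00 PM + 10 h = Jun 18 2021 6:00 AM.
Jun 18 2021 6:00 AM + 10 h = Jun 18 2021 4:00 PM.
Jun 18 2021 4:00 PM + 10 h = Jun 19 2021 2:00 AM.

Jun 19 2021 2:00 AM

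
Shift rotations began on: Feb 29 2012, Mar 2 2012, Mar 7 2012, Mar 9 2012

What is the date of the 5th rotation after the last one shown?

Mar 28 2012

The gap pattern 2, 5, 2 repeats every 2 events.
These are the Wednesdays and Fridays of each week.
The following Wednesday is Mar 14 2012.
The following Friday is Mar 16 2012.
Next Wednesday: Mar 21 2012.
Next Friday: Mar 23 2012.
The following Wednesday is Mar 28 2012.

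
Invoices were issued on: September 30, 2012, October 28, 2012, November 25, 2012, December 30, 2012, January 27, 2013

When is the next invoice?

February 24, 2013

All Sundays; the gaps (28, 28, 35, 28) vary with month length.
This is the last Sunday of each month.
Last Sunday of February 2013: February 24, 2013.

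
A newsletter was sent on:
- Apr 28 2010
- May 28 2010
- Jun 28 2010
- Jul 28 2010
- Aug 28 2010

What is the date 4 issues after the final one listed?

Gaps: 30, 31, 30, 31 days — not constant. Every event is on the 28th of the month.
Pattern: the 28th of each month.
Next: September 2010 → Sep 28 2010.
Next: October 2010 → Oct 28 2010.
Next: November 2010 → Nov 28 2010.
Next: December 2010 → Dec 28 2010.

Dec 28 2010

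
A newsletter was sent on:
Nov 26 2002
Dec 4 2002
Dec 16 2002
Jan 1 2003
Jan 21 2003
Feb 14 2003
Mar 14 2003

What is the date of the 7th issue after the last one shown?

Jan 16 2004

Intervals are 8, 12, 16, 20, 24, 28 days — an arithmetic progression with common difference 4.
Next gap: 32 days. Mar 14 2003 + 32 days = Apr 15 2003.
Next gap: 36 days. Apr 15 2003 + 36 days = May 21 2003.
Next gap: 40 days. May 21 2003 + 40 days = Jun 30 2003.
Next gap: 44 days. Jun 30 2003 + 44 days = Aug 13 2003.
Next gap: 48 days. Aug 13 2003 + 48 days = Sep 30 2003.
Next gap: 52 days. Sep 30 2003 + 52 days = Nov 21 2003.
Next gap: 56 days. Nov 21 2003 + 56 days = Jan 16 2004.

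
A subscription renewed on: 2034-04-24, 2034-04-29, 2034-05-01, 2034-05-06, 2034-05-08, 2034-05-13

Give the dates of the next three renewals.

Gaps: 5, 2, 5, 2, 5 days — not constant, but cyclic with period 2.
The events fall on every Monday and Saturday.
The following Monday is 2034-05-15.
The following Saturday is 2034-05-20.
The following Monday is 2034-05-22.

2034-05-15, 2034-05-20, 2034-05-22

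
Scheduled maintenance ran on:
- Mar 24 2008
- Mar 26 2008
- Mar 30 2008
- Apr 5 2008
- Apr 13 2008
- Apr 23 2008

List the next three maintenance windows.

May 5 2008, May 19 2008, Jun 4 2008

The spacing grows by 2 each time: 2, 4, 6, 8, 10 days.
Next gap: 12 days. Apr 23 2008 + 12 days = May 5 2008.
Next gap: 14 days. May 5 2008 + 14 days = May 19 2008.
Next gap: 16 days. May 19 2008 + 16 days = Jun 4 2008.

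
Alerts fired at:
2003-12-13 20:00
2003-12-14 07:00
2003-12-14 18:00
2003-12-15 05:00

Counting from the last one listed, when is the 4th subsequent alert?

2003-12-17 01:00

Spacing: 11, 11, 11 h — constant 11 h.
2003-12-15 05:00 + 11 h = 2003-12-15 16:00.
2003-12-15 16:00 + 11 h = 2003-12-16 03:00.
2003-12-16 03:00 + 11 h = 2003-12-16 14:00.
2003-12-16 14:00 + 11 h = 2003-12-17 01:00.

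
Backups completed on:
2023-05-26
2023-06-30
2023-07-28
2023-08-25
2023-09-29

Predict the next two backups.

2023-10-27, 2023-11-24

All Fridays; the gaps (35, 28, 28, 35) vary with month length.
This is the last Friday of each month.
October 2023 ends with Friday 2023-10-27.
Last Friday of November 2023: 2023-11-24.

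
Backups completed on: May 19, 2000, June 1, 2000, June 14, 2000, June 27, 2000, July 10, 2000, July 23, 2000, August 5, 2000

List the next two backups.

August 18, 2000; August 31, 2000

The spacing is 13, 13, 13, 13, 13, 13 days — always 13 days.
August 5, 2000 + 13 days = August 18, 2000.
August 18, 2000 + 13 days = August 31, 2000.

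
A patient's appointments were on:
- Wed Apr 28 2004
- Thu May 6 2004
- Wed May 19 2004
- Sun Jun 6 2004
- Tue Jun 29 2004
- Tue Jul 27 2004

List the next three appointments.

Intervals are 8, 13, 18, 23, 28 days — an arithmetic progression with common difference 5.
Next gap: 33 days. Tue Jul 27 2004 + 33 days = Sun Aug 29 2004.
Next gap: 38 days. Sun Aug 29 2004 + 38 days = Wed Oct 6 2004.
Next gap: 43 days. Wed Oct 6 2004 + 43 days = Thu Nov 18 2004.

Sun Aug 29 2004, Wed Oct 6 2004, Thu Nov 18 2004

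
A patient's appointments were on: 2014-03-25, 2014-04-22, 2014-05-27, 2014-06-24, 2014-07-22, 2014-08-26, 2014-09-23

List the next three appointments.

2014-10-28, 2014-11-25, 2014-12-23

These are Tuesdays at 28- or 35-day spacing (28, 35, 28, 28, 35, 28).
The pattern: 4th Tuesday of the month.
October 2014 — 4th Tuesday is 2014-10-28.
4th Tuesday of November 2014: 2014-11-25.
December 2014 — 4th Tuesday is 2014-12-23.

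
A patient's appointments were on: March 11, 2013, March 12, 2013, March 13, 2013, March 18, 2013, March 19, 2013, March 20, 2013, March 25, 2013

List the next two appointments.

March 26, 2013; March 27, 2013

Every event lands on a Monday or Tuesday or Wednesday (gaps cycle 1, 1, 5, 1, 1, 5).
So the schedule is: every Monday, Tuesday and Wednesday.
Next Tuesday: March 26, 2013.
Next Wednesday: March 27, 2013.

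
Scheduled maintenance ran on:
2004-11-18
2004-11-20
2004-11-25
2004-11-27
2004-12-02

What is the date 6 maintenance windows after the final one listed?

The gap pattern 2, 5, 2, 5 repeats every 2 events.
These are the Thursdays and Saturdays of each week.
Next Saturday: 2004-12-04.
Next Thursday: 2004-12-09.
The following Saturday is 2004-12-11.
Next Thursday: 2004-12-16.
Next Saturday: 2004-12-18.
Next Thursday: 2004-12-23.

2004-12-23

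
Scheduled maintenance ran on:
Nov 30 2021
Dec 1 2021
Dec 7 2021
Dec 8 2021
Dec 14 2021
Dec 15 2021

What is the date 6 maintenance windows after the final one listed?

Gaps: 1, 6, 1, 6, 1 days — not constant, but cyclic with period 2.
The events fall on every Tuesday and Wednesday.
Next Tuesday: Dec 21 2021.
Next Wednesday: Dec 22 2021.
The following Tuesday is Dec 28 2021.
The following Wednesday is Dec 29 2021.
The following Tuesday is Jan 4 2022.
The following Wednesday is Jan 5 2022.

Jan 5 2022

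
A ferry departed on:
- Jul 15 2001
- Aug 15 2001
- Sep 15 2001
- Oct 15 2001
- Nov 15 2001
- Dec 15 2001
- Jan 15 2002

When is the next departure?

Feb 15 2002

The day-of-month is always 15 (31, 31, 30, 31, 30, 31 days between events).
So this recurs on the 15th of each month.
February 2002: Feb 15 2002.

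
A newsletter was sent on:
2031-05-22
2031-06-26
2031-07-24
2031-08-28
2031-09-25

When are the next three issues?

All dates are Thursdays, 35, 28, 35, 28 days apart.
Specifically, the 4th Thursday of each month.
4th Thursday of October 2031: 2031-10-23.
November 2031 — 4th Thursday is 2031-11-27.
4th Thursday of December 2031: 2031-12-25.

2031-10-23, 2031-11-27, 2031-12-25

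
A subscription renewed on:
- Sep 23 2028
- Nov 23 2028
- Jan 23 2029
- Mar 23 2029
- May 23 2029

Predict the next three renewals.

Jul 23 2029, Sep 23 2029, Nov 23 2029

Each date is the 23rd; the gaps (61, 61, 59, 61) track the month lengths.
The rule is the 23rd of every 2 months.
July 2029: Jul 23 2029.
Next: September 2029 → Sep 23 2029.
Next: November 2029 → Nov 23 2029.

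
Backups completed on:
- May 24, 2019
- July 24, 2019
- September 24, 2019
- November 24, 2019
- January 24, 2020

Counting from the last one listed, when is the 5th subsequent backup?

Gaps: 61, 62, 61, 61 days — not constant. Every event is on the 24th of the month.
Pattern: the 24th of every 2 months.
March 2020: March 24, 2020.
Next: May 2020 → May 24, 2020.
July 2020: July 24, 2020.
September 2020: September 24, 2020.
November 2020: November 24, 2020.

November 24, 2020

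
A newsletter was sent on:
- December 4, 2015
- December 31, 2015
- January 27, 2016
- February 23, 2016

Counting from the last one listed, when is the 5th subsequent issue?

July 7, 2016

Every event comes 27 days after the last (27, 27, 27).
February 23, 2016 + 27 days = March 21, 2016.
March 21, 2016 + 27 days = April 17, 2016.
April 17, 2016 + 27 days = May 14, 2016.
May 14, 2016 + 27 days = June 10, 2016.
June 10, 2016 + 27 days = July 7, 2016.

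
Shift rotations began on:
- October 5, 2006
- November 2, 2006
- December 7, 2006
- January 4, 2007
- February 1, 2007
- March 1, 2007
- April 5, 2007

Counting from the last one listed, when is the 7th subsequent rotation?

November 1, 2007

Gaps: 28, 35, 28, 28, 28, 35 days — a mix of 28 and 35. Every date is a Thursday.
Each is the 1st Thursday of its month.
1st Thursday of May 2007: May 3, 2007.
1st Thursday of June 2007: June 7, 2007.
July 2007 — 1st Thursday is July 5, 2007.
1st Thursday of August 2007: August 2, 2007.
September 2007 — 1st Thursday is September 6, 2007.
October 2007 — 1st Thursday is October 4, 2007.
1st Thursday of November 2007: November 1, 2007.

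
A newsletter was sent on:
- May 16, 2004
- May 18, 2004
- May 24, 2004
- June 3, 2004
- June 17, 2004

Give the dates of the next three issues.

Gaps: 2, 6, 10, 14 days — each gap is 4 larger than the previous one.
Next gap: 18 days. June 17, 2004 + 18 days = July 5, 2004.
Next gap: 22 days. July 5, 2004 + 22 days = July 27, 2004.
Next gap: 26 days. July 27, 2004 + 26 days = August 22, 2004.

July 5, 2004; July 27, 2004; August 22, 2004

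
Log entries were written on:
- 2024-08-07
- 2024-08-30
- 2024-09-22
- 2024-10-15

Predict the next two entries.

The spacing is 23, 23, 23 days — always 23 days.
2024-10-15 + 23 days = 2024-11-07.
2024-11-07 + 23 days = 2024-11-30.

2024-11-07, 2024-11-30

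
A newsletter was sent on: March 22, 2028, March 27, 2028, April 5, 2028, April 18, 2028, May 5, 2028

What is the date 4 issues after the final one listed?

Intervals are 5, 9, 13, 17 days — an arithmetic progression with common difference 4.
Next gap: 21 days. May 5, 2028 + 21 days = May 26, 2028.
Next gap: 25 days. May 26, 2028 + 25 days = June 20, 2028.
Next gap: 29 days. June 20, 2028 + 29 days = July 19, 2028.
Next gap: 33 days. July 19, 2028 + 33 days = August 21, 2028.

August 21, 2028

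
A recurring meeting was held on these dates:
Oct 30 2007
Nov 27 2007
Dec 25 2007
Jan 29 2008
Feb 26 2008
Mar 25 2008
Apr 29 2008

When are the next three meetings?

These are Tuesdays with 28, 28, 35, 28, 28, 35-day gaps.
Each is the final Tuesday of its month — Oct 30 2007 is past the 28th, so '4th Tuesday' doesn't fit.
Last Tuesday of May 2008: May 27 2008.
June 2008 ends with Tuesday Jun 24 2008.
Last Tuesday of July 2008: Jul 29 2008.

May 27 2008, Jun 24 2008, Jul 29 2008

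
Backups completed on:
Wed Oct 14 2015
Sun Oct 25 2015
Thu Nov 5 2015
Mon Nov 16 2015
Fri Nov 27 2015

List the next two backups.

Gaps between consecutive events: 11, 11, 11, 11 days — a constant 11-day interval.
Fri Nov 27 2015 + 11 days = Tue Dec 8 2015.
Tue Dec 8 2015 + 11 days = Sat Dec 19 2015.

Tue Dec 8 2015, Sat Dec 19 2015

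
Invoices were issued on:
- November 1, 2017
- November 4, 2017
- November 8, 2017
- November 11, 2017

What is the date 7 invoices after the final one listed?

December 6, 2017

Gaps: 3, 4, 3 days — not constant, but cyclic with period 2.
The events fall on every Wednesday and Saturday.
The following Wednesday is November 15, 2017.
Next Saturday: November 18, 2017.
The following Wednesday is November 22, 2017.
The following Saturday is November 25, 2017.
Next Wednesday: November 29, 2017.
The following Saturday is December 2, 2017.
The following Wednesday is December 6, 2017.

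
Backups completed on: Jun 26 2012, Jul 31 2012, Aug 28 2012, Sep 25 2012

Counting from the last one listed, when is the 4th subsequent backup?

Jan 29 2013

These are Tuesdays with 35, 28, 28-day gaps.
Each is the final Tuesday of its month — Jul 31 2012 is past the 28th, so '4th Tuesday' doesn't fit.
Last Tuesday of October 2012: Oct 30 2012.
Last Tuesday of November 2012: Nov 27 2012.
December 2012 ends with Tuesday Dec 25 2012.
Last Tuesday of January 2013: Jan 29 2013.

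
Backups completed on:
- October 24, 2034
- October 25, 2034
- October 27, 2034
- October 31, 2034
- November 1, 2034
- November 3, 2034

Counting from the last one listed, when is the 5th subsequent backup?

November 15, 2034

Every event lands on a Tuesday or Wednesday or Friday (gaps cycle 1, 2, 4, 1, 2).
So the schedule is: every Tuesday, Wednesday and Friday.
Next Tuesday: November 7, 2034.
Next Wednesday: November 8, 2034.
Next Friday: November 10, 2034.
Next Tuesday: November 14, 2034.
Next Wednesday: November 15, 2034.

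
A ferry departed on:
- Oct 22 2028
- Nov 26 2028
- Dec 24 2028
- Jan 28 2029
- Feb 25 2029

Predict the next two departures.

Gaps: 35, 28, 35, 28 days — a mix of 28 and 35. Every date is a Sunday.
Each is the 4th Sunday of its month.
March 2029 — 4th Sunday is Mar 25 2029.
4th Sunday of April 2029: Apr 22 2029.

Mar 25 2029, Apr 22 2029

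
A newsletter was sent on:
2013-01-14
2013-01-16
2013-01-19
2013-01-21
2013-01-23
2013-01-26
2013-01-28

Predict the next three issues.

2013-01-30, 2013-02-02, 2013-02-04

Gaps: 2, 3, 2, 2, 3, 2 days — not constant, but cyclic with period 3.
The events fall on every Monday, Wednesday and Saturday.
Next Wednesday: 2013-01-30.
The following Saturday is 2013-02-02.
The following Monday is 2013-02-04.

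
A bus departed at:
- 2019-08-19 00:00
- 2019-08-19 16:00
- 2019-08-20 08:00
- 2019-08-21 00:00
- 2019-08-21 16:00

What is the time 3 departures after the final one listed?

2019-08-23 16:00

The interval is a steady 16 hours (16, 16, 16, 16).
2019-08-21 16:00 + 16 h = 2019-08-22 08:00.
2019-08-22 08:00 + 16 h = 2019-08-23 00:00.
2019-08-23 00:00 + 16 h = 2019-08-23 16:00.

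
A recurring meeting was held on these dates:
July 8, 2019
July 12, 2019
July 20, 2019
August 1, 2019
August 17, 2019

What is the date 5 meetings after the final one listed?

January 4, 2020

Intervals are 4, 8, 12, 16 days — an arithmetic progression with common difference 4.
Next gap: 20 days. August 17, 2019 + 20 days = September 6, 2019.
Next gap: 24 days. September 6, 2019 + 24 days = September 30, 2019.
Next gap: 28 days. September 30, 2019 + 28 days = October 28, 2019.
Next gap: 32 days. October 28, 2019 + 32 days = November 29, 2019.
Next gap: 36 days. November 29, 2019 + 36 days = January 4, 2020.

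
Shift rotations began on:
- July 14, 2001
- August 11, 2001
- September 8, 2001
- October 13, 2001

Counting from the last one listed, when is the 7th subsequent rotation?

May 11, 2002

These are Saturdays at 28- or 35-day spacing (28, 28, 35).
The pattern: 2nd Saturday of the month.
November 2001 — 2nd Saturday is November 10, 2001.
2nd Saturday of December 2001: December 8, 2001.
January 2002 — 2nd Saturday is January 12, 2002.
February 2002 — 2nd Saturday is February 9, 2002.
2nd Saturday of March 2002: March 9, 2002.
April 2002 — 2nd Saturday is April 13, 2002.
May 2002 — 2nd Saturday is May 11, 2002.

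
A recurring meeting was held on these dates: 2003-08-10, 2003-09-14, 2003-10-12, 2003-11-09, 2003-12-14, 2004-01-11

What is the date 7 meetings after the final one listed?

Gaps: 35, 28, 28, 35, 28 days — a mix of 28 and 35. Every date is a Sunday.
Each is the 2nd Sunday of its month.
February 2004 — 2nd Sunday is 2004-02-08.
2nd Sunday of March 2004: 2004-03-14.
2nd Sunday of April 2004: 2004-04-11.
2nd Sunday of May 2004: 2004-05-09.
June 2004 — 2nd Sunday is 2004-06-13.
2nd Sunday of July 2004: 2004-07-11.
August 2004 — 2nd Sunday is 2004-08-08.

2004-08-08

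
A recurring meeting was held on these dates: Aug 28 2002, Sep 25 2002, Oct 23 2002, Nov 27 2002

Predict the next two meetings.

Dec 25 2002, Jan 22 2003

These are Wednesdays at 28- or 35-day spacing (28, 28, 35).
The pattern: 4th Wednesday of the month.
4th Wednesday of December 2002: Dec 25 2002.
4th Wednesday of January 2003: Jan 22 2003.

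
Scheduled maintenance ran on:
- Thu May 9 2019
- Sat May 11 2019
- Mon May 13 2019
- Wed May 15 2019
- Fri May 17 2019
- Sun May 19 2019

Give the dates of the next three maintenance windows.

The spacing is 2, 2, 2, 2, 2 days — always 2 days.
Sun May 19 2019 + 2 days = Tue May 21 2019.
Tue May 21 2019 + 2 days = Thu May 23 2019.
Thu May 23 2019 + 2 days = Sat May 25 2019.

Tue May 21 2019, Thu May 23 2019, Sat May 25 2019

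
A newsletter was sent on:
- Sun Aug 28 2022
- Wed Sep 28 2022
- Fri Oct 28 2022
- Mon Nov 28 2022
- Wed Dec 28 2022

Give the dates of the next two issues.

Each date is the 28th; the gaps (31, 30, 31, 30) track the month lengths.
The rule is the 28th of each month.
Next: January 2023 → Sat Jan 28 2023.
Next: February 2023 → Tue Feb 28 2023.

Sat Jan 28 2023, Tue Feb 28 2023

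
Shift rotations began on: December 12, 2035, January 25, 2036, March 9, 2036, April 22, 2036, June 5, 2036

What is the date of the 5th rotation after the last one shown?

January 11, 2037

Gaps between consecutive events: 44, 44, 44, 44 days — a constant 44-day interval.
June 5, 2036 + 44 days = July 19, 2036.
July 19, 2036 + 44 days = September 1, 2036.
September 1, 2036 + 44 days = October 15, 2036.
October 15, 2036 + 44 days = November 28, 2036.
November 28, 2036 + 44 days = January 11, 2037.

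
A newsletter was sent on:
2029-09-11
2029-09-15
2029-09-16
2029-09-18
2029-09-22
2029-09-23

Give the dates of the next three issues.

Gaps: 4, 1, 2, 4, 1 days — not constant, but cyclic with period 3.
The events fall on every Tuesday, Saturday and Sunday.
The following Tuesday is 2029-09-25.
The following Saturday is 2029-09-29.
Next Sunday: 2029-09-30.

2029-09-25, 2029-09-29, 2029-09-30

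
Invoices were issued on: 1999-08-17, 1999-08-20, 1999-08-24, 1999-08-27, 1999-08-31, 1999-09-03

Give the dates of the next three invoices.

1999-09-07, 1999-09-10, 1999-09-14

Gaps: 3, 4, 3, 4, 3 days — not constant, but cyclic with period 2.
The events fall on every Tuesday and Friday.
Next Tuesday: 1999-09-07.
Next Friday: 1999-09-10.
Next Tuesday: 1999-09-14.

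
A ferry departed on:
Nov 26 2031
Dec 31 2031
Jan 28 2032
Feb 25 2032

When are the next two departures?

Mar 31 2032, Apr 28 2032

These are Wednesdays with 35, 28, 28-day gaps.
Each is the final Wednesday of its month — Dec 31 2031 is past the 28th, so '4th Wednesday' doesn't fit.
Last Wednesday of March 2032: Mar 31 2032.
Last Wednesday of April 2032: Apr 28 2032.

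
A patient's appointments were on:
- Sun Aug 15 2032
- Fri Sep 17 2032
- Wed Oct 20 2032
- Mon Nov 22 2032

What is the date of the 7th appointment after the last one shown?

Every event comes 33 days after the last (33, 33, 33).
Mon Nov 22 2032 + 33 days = Sat Dec 25 2032.
Sat Dec 25 2032 + 33 days = Thu Jan 27 2033.
Thu Jan 27 2033 + 33 days = Tue Mar 1 2033.
Tue Mar 1 2033 + 33 days = Sun Apr 3 2033.
Sun Apr 3 2033 + 33 days = Fri May 6 2033.
Fri May 6 2033 + 33 days = Wed Jun 8 2033.
Wed Jun 8 2033 + 33 days = Mon Jul 11 2033.

Mon Jul 11 2033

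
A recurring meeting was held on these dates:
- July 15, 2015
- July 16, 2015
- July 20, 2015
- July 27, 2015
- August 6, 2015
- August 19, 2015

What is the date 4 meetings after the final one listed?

Intervals are 1, 4, 7, 10, 13 days — an arithmetic progression with common difference 3.
Next gap: 16 days. August 19, 2015 + 16 days = September 4, 2015.
Next gap: 19 days. September 4, 2015 + 19 days = September 23, 2015.
Next gap: 22 days. September 23, 2015 + 22 days = October 15, 2015.
Next gap: 25 days. October 15, 2015 + 25 days = November 9, 2015.

November 9, 2015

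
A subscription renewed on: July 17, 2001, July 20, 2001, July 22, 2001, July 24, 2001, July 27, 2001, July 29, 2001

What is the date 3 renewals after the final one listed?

Every event lands on a Tuesday or Friday or Sunday (gaps cycle 3, 2, 2, 3, 2).
So the schedule is: every Tuesday, Friday and Sunday.
Next Tuesday: July 31, 2001.
Next Friday: August 3, 2001.
The following Sunday is August 5, 2001.

August 5, 2001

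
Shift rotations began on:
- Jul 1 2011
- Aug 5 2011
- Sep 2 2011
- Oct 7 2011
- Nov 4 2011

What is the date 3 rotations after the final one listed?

Feb 3 2012

Gaps: 35, 28, 35, 28 days — a mix of 28 and 35. Every date is a Friday.
Each is the 1st Friday of its month.
December 2011 — 1st Friday is Dec 2 2011.
January 2012 — 1st Friday is Jan 6 2012.
1st Friday of February 2012: Feb 3 2012.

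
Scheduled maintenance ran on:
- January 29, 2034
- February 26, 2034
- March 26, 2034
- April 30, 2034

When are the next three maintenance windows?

These are Sundays with 28, 28, 35-day gaps.
Each is the final Sunday of its month — January 29, 2034 is past the 28th, so '4th Sunday' doesn't fit.
May 2034 ends with Sunday May 28, 2034.
Last Sunday of June 2034: June 25, 2034.
Last Sunday of July 2034: July 30, 2034.

May 28, 2034; June 25, 2034; July 30, 2034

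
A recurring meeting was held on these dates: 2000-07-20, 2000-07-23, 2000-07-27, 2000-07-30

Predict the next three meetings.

2000-08-03, 2000-08-06, 2000-08-10

Gaps: 3, 4, 3 days — not constant, but cyclic with period 2.
The events fall on every Thursday and Sunday.
Next Thursday: 2000-08-03.
Next Sunday: 2000-08-06.
Next Thursday: 2000-08-10.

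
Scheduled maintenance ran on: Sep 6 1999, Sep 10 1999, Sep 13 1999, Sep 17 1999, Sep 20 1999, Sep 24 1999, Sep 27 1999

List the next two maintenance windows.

Every event lands on a Monday or Friday (gaps cycle 4, 3, 4, 3, 4, 3).
So the schedule is: every Monday and Friday.
The following Friday is Oct 1 1999.
The following Monday is Oct 4 1999.

Oct 1 1999, Oct 4 1999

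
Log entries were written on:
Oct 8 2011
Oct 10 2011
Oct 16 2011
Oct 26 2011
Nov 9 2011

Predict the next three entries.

Nov 27 2011, Dec 19 2011, Jan 14 2012

Intervals are 2, 6, 10, 14 days — an arithmetic progression with common difference 4.
Next gap: 18 days. Nov 9 2011 + 18 days = Nov 27 2011.
Next gap: 22 days. Nov 27 2011 + 22 days = Dec 19 2011.
Next gap: 26 days. Dec 19 2011 + 26 days = Jan 14 2012.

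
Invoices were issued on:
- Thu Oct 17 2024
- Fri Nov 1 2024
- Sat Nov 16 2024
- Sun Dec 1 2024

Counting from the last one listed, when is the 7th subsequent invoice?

Sun Mar 16 2025

Every event comes 15 days after the last (15, 15, 15).
Sun Dec 1 2024 + 15 days = Mon Dec 16 2024.
Mon Dec 16 2024 + 15 days = Tue Dec 31 2024.
Tue Dec 31 2024 + 15 days = Wed Jan 15 2025.
Wed Jan 15 2025 + 15 days = Thu Jan 30 2025.
Thu Jan 30 2025 + 15 days = Fri Feb 14 2025.
Fri Feb 14 2025 + 15 days = Sat Mar 1 2025.
Sat Mar 1 2025 + 15 days = Sun Mar 16 2025.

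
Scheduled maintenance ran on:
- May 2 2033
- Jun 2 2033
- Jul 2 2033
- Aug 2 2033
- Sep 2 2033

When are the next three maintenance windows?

Oct 2 2033, Nov 2 2033, Dec 2 2033

Gaps: 31, 30, 31, 31 days — not constant. Every event is on the 2nd of the month.
Pattern: the 2nd of each month.
October 2033: Oct 2 2033.
November 2033: Nov 2 2033.
December 2033: Dec 2 2033.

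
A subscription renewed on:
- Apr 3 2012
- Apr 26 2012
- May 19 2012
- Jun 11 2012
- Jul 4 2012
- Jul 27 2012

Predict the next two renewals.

Aug 19 2012, Sep 11 2012

Gaps between consecutive events: 23, 23, 23, 23, 23 days — a constant 23-day interval.
Jul 27 2012 + 23 days = Aug 19 2012.
Aug 19 2012 + 23 days = Sep 11 2012.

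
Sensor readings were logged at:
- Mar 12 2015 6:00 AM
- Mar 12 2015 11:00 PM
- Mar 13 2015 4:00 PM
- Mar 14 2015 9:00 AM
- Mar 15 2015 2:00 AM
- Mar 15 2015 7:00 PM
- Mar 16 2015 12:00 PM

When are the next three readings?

Mar 17 2015 5:00 AM, Mar 17 2015 10:00 PM, Mar 18 2015 3:00 PM

Gaps: 17, 17, 17, 17, 17, 17 hours — each event is 17 hours after the previous one.
Mar 16 2015 12:00 PM + 17 h = Mar 17 2015 5:00 AM.
Mar 17 2015 5:00 AM + 17 h = Mar 17 2015 10:00 PM.
Mar 17 2015 10:00 PM + 17 h = Mar 18 2015 3:00 PM.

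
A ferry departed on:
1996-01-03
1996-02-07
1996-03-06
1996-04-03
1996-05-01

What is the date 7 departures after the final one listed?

1996-12-04

These are Wednesdays at 28- or 35-day spacing (35, 28, 28, 28).
The pattern: 1st Wednesday of the month.
1st Wednesday of June 1996: 1996-06-05.
1st Wednesday of July 1996: 1996-07-03.
1st Wednesday of August 1996: 1996-08-07.
September 1996 — 1st Wednesday is 1996-09-04.
1st Wednesday of October 1996: 1996-10-02.
1st Wednesday of November 1996: 1996-11-06.
December 1996 — 1st Wednesday is 1996-12-04.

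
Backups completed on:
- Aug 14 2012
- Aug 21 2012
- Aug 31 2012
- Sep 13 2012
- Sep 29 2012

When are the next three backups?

The spacing grows by 3 each time: 7, 10, 13, 16 days.
Next gap: 19 days. Sep 29 2012 + 19 days = Oct 18 2012.
Next gap: 22 days. Oct 18 2012 + 22 days = Nov 9 2012.
Next gap: 25 days. Nov 9 2012 + 25 days = Dec 4 2012.

Oct 18 2012, Nov 9 2012, Dec 4 2012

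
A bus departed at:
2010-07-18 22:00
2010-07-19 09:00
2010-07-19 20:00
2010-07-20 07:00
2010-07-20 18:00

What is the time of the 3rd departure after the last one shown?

Spacing: 11, 11, 11, 11 h — constant 11 h.
2010-07-20 18:00 + 11 h = 2010-07-21 05:00.
2010-07-21 05:00 + 11 h = 2010-07-21 16:00.
2010-07-21 16:00 + 11 h = 2010-07-22 03:00.

2010-07-22 03:00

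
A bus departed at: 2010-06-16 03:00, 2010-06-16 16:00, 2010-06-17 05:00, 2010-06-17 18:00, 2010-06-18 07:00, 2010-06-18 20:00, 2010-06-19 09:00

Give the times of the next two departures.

The interval is a steady 13 hours (13, 13, 13, 13, 13, 13).
2010-06-19 09:00 + 13 h = 2010-06-19 22:00.
2010-06-19 22:00 + 13 h = 2010-06-20 11:00.

2010-06-19 22:00, 2010-06-20 11:00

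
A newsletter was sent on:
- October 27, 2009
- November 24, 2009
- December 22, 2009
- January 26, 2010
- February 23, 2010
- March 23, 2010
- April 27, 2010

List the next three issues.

May 25, 2010; June 22, 2010; July 27, 2010

All dates are Tuesdays, 28, 28, 35, 28, 28, 35 days apart.
Specifically, the 4th Tuesday of each month.
4th Tuesday of May 2010: May 25, 2010.
4th Tuesday of June 2010: June 22, 2010.
July 2010 — 4th Tuesday is July 27, 2010.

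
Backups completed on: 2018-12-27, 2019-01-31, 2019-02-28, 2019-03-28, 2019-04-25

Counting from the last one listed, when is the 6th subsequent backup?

2019-10-31

Every date is a Thursday; gaps 35, 28, 28, 28 days.
Each is the last Thursday of its month (at least one falls on the 29th or later, ruling out '4th Thursday').
May 2019 ends with Thursday 2019-05-30.
June 2019 ends with Thursday 2019-06-27.
Last Thursday of July 2019: 2019-07-25.
August 2019 ends with Thursday 2019-08-29.
Last Thursday of September 2019: 2019-09-26.
Last Thursday of October 2019: 2019-10-31.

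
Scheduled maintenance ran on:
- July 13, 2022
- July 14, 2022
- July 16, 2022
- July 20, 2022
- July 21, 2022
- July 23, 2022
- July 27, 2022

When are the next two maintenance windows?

Every event lands on a Wednesday or Thursday or Saturday (gaps cycle 1, 2, 4, 1, 2, 4).
So the schedule is: every Wednesday, Thursday and Saturday.
The following Thursday is July 28, 2022.
The following Saturday is July 30, 2022.

July 28, 2022; July 30, 2022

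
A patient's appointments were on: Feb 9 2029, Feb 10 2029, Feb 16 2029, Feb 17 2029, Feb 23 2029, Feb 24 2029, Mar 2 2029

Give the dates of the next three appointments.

Mar 3 2029, Mar 9 2029, Mar 10 2029

Every event lands on a Friday or Saturday (gaps cycle 1, 6, 1, 6, 1, 6).
So the schedule is: every Friday and Saturday.
Next Saturday: Mar 3 2029.
The following Friday is Mar 9 2029.
Next Saturday: Mar 10 2029.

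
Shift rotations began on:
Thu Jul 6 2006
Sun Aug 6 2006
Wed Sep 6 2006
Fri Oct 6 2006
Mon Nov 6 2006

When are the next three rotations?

Gaps: 31, 31, 30, 31 days — not constant. Every event is on the 6th of the month.
Pattern: the 6th of each month.
December 2006: Wed Dec 6 2006.
Next: January 2007 → Sat Jan 6 2007.
Next: February 2007 → Tue Feb 6 2007.

Wed Dec 6 2006, Sat Jan 6 2007, Tue Feb 6 2007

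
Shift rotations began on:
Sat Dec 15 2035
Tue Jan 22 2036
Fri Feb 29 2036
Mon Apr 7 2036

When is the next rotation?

Thu May 15 2036

Gaps between consecutive events: 38, 38, 38 days — a constant 38-day interval.
Mon Apr 7 2036 + 38 days = Thu May 15 2036.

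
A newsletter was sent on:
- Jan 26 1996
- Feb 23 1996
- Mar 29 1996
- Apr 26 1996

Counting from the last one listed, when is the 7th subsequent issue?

Nov 29 1996

All Fridays; the gaps (28, 35, 28) vary with month length.
This is the last Friday of each month.
Last Friday of May 1996: May 31 1996.
June 1996 ends with Friday Jun 28 1996.
July 1996 ends with Friday Jul 26 1996.
Last Friday of August 1996: Aug 30 1996.
Last Friday of September 1996: Sep 27 1996.
Last Friday of October 1996: Oct 25 1996.
November 1996 ends with Friday Nov 29 1996.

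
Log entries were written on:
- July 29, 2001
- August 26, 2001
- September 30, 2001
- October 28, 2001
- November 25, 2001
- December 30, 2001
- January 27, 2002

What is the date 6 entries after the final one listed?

July 28, 2002

All Sundays; the gaps (28, 35, 28, 28, 35, 28) vary with month length.
This is the last Sunday of each month.
Last Sunday of February 2002: February 24, 2002.
Last Sunday of March 2002: March 31, 2002.
April 2002 ends with Sunday April 28, 2002.
Last Sunday of May 2002: May 26, 2002.
Last Sunday of June 2002: June 30, 2002.
Last Sunday of July 2002: July 28, 2002.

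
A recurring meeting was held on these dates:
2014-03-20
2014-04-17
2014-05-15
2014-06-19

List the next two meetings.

2014-07-17, 2014-08-21

Gaps: 28, 28, 35 days — a mix of 28 and 35. Every date is a Thursday.
Each is the 3rd Thursday of its month.
July 2014 — 3rd Thursday is 2014-07-17.
3rd Thursday of August 2014: 2014-08-21.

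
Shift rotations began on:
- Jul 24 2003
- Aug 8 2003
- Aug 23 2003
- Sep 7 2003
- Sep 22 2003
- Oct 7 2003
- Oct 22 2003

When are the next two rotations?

The spacing is 15, 15, 15, 15, 15, 15 days — always 15 days.
Oct 22 2003 + 15 days = Nov 6 2003.
Nov 6 2003 + 15 days = Nov 21 2003.

Nov 6 2003, Nov 21 2003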